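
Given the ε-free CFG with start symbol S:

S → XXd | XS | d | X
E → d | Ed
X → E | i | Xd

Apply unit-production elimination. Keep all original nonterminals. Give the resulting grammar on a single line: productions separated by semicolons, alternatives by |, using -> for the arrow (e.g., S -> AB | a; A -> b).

S -> d | i | Ed | XS | Xd | XXd; E -> d | Ed; X -> d | i | Ed | Xd

Unit productions: S->X, X->E.
Unit pairs (A ⇒* B via units): (S,E), (S,X), (X,E).
S: inherits non-unit rules of {E, S, X} → Ed | XS | XXd | Xd | d | i.
E: inherits non-unit rules of {E} → Ed | d.
X: inherits non-unit rules of {E, X} → Ed | Xd | d | i.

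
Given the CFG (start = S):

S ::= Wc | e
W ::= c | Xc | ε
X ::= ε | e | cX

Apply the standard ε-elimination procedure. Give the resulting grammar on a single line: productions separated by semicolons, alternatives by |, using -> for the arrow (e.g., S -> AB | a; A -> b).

Nullable set: {W, X}.
S -> Wc: W nullable, giving Wc | c.
Drop W -> ε.
W -> Xc: X nullable, giving Xc | c.
Drop X -> ε.
X -> cX: X nullable, giving c | cX.
Unchanged (no nullable symbols): S -> e; W -> c; X -> e.

S -> c | e | Wc; W -> c | Xc; X -> c | e | cX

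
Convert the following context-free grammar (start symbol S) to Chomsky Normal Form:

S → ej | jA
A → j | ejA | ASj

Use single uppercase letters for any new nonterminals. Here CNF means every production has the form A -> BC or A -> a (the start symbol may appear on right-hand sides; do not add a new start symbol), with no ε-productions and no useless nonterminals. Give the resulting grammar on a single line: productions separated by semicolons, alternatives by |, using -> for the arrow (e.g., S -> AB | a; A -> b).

No ε-productions.
No unit productions to eliminate.
TERM: introduce C -> e, B -> j and substitute in every rule of length ≥2.
BIN: A -> ASB becomes A -> AD, D -> SB; A -> CBA becomes A -> CE, E -> BA.

S -> BA | CB; A -> j | AD | CE; B -> j; C -> e; D -> SB; E -> BA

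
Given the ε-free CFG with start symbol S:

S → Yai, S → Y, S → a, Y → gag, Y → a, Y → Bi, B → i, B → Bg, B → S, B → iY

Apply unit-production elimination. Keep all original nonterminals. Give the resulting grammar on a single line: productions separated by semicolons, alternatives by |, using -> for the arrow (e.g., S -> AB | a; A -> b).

Unit productions: B->S, S->Y.
Unit pairs (A ⇒* B via units): (B,S), (B,Y), (S,Y).
S: inherits non-unit rules of {S, Y} → Bi | Yai | a | gag.
B: inherits non-unit rules of {B, S, Y} → Bg | Bi | Yai | a | gag | i | iY.
Y: inherits non-unit rules of {Y} → Bi | a | gag.

S -> a | Bi | Yai | gag; B -> a | i | Bg | Bi | iY | Yai | gag; Y -> a | Bi | gag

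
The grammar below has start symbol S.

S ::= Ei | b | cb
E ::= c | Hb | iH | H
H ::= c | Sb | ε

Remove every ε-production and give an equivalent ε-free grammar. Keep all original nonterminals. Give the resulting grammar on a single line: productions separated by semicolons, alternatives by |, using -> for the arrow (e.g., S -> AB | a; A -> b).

Nullable set: {E, H}.
S -> Ei: E nullable, giving Ei | i.
E -> H: H nullable, giving H.
E -> Hb: H nullable, giving Hb | b.
E -> iH: H nullable, giving i | iH.
Drop H -> ε.
Unchanged (no nullable symbols): S -> b; S -> cb; E -> c; H -> Sb; H -> c.

S -> b | i | Ei | cb; E -> H | b | c | i | Hb | iH; H -> c | Sb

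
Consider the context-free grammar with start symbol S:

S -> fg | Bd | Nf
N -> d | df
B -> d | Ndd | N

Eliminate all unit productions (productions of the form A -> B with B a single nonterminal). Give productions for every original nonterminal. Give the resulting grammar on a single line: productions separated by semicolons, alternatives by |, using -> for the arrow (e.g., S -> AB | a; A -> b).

Unit productions: B->N.
Unit pairs (A ⇒* B via units): (B,N).
S: inherits non-unit rules of {S} → Bd | Nf | fg.
B: inherits non-unit rules of {B, N} → Ndd | d | df.
N: inherits non-unit rules of {N} → d | df.

S -> Bd | Nf | fg; B -> d | df | Ndd; N -> d | df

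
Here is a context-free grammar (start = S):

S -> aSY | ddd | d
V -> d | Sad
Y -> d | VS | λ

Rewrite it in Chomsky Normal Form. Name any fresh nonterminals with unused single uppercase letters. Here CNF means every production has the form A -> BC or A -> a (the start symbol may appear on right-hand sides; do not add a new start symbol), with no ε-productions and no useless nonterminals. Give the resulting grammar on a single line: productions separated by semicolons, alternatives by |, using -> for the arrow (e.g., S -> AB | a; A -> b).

Nullable: {Y}; after ε-elimination: S -> d | aS | aSY | ddd; V -> d | Sad; Y -> d | VS.
No unit productions to eliminate.
TERM: introduce A -> a, B -> d and substitute in every rule of length ≥2.
BIN: S -> ASY becomes S -> AC, C -> SY; S -> BBB becomes S -> BD, D -> BB; V -> SAB becomes V -> SE, E -> AB.

S -> d | AC | AS | BD; A -> a; B -> d; C -> SY; D -> BB; E -> AB; V -> d | SE; Y -> d | VS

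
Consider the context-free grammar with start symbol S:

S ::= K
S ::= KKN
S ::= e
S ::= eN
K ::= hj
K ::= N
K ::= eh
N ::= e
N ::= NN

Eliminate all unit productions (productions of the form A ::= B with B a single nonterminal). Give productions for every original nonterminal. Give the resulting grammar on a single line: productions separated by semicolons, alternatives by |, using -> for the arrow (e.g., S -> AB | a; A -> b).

S -> e | NN | eN | eh | hj | KKN; K -> e | NN | eh | hj; N -> e | NN

Unit productions: K->N, S->K.
Unit pairs (A ⇒* B via units): (K,N), (S,K), (S,N).
S: inherits non-unit rules of {K, N, S} → KKN | NN | e | eN | eh | hj.
K: inherits non-unit rules of {K, N} → NN | e | eh | hj.
N: inherits non-unit rules of {N} → NN | e.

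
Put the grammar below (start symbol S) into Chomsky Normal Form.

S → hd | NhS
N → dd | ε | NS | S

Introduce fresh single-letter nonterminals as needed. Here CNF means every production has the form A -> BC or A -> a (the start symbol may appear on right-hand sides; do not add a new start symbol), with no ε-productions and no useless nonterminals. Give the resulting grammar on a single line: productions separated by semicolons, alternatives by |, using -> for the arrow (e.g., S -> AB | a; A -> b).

S -> AB | AS | ND; A -> h; B -> d; C -> AS; D -> AS; N -> AB | AS | BB | NC | NS

Nullable: {N}; after ε-elimination: S -> hS | hd | NhS; N -> S | NS | dd.
After unit-elimination: S -> hS | hd | NhS; N -> NS | dd | hS | hd | NhS.
TERM: introduce B -> d, A -> h and substitute in every rule of length ≥2.
BIN: N -> NAS becomes N -> NC, C -> AS; S -> NAS becomes S -> ND, D -> AS.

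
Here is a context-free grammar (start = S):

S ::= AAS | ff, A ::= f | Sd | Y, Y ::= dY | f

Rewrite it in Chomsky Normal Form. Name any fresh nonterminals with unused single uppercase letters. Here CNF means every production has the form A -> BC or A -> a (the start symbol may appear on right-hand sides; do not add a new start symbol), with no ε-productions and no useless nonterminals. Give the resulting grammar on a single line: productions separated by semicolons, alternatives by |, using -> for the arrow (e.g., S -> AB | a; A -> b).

No ε-productions.
After unit-elimination: S -> ff | AAS; A -> f | Sd | dY; Y -> f | dY.
TERM: introduce B -> d, C -> f and substitute in every rule of length ≥2.
BIN: S -> AAS becomes S -> AD, D -> AS.

S -> AD | CC; A -> f | BY | SB; B -> d; C -> f; D -> AS; Y -> f | BY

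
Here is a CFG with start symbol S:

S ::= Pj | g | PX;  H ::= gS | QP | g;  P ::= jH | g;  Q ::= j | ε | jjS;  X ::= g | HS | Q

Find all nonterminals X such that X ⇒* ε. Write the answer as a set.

{Q, X}

Directly nullable (have an ε-rule): {Q}.
X is nullable via X -> Q (every symbol on the right is already known nullable).
Not nullable: H, P, S — each has a terminal in every rule's right-hand side or depends on a non-nullable symbol.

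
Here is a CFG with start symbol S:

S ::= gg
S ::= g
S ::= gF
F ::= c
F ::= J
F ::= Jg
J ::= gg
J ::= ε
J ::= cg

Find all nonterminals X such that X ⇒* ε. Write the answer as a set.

{F, J}

Directly nullable (have an ε-rule): {J}.
F is nullable via F -> J (every symbol on the right is already known nullable).
Not nullable: S — each has a terminal in every rule's right-hand side or depends on a non-nullable symbol.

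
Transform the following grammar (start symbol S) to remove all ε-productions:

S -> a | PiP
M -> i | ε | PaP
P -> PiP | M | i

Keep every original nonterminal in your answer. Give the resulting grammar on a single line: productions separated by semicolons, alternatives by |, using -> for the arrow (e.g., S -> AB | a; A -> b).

S -> a | i | Pi | iP | PiP; M -> a | i | Pa | aP | PaP; P -> M | i | Pi | iP | PiP

Nullable set: {M, P}.
S -> PiP: P, P nullable, giving Pi | PiP | i | iP.
Drop M -> ε.
M -> PaP: P, P nullable, giving Pa | PaP | a | aP.
P -> M: M nullable, giving M.
P -> PiP: P, P nullable, giving Pi | PiP | i | iP.
Unchanged (no nullable symbols): S -> a; M -> i; P -> i.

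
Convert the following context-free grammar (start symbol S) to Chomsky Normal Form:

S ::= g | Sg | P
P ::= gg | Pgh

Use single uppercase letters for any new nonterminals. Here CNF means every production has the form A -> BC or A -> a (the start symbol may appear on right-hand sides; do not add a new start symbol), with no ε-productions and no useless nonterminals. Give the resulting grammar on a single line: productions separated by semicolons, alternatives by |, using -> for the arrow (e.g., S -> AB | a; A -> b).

No ε-productions.
After unit-elimination: S -> g | Sg | gg | Pgh; P -> gg | Pgh.
TERM: introduce A -> g, B -> h and substitute in every rule of length ≥2.
BIN: P -> PAB becomes P -> PC, C -> AB; S -> PAB becomes S -> PD, D -> AB.

S -> g | AA | PD | SA; A -> g; B -> h; C -> AB; D -> AB; P -> AA | PC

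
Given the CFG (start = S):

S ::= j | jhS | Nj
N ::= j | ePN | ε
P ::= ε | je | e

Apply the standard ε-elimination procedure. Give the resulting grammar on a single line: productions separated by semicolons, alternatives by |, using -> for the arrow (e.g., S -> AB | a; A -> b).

Nullable set: {N, P}.
S -> Nj: N nullable, giving Nj | j.
Drop N -> ε.
N -> ePN: P, N nullable, giving e | eN | eP | ePN.
Drop P -> ε.
Unchanged (no nullable symbols): S -> j; S -> jhS; N -> j; P -> e; P -> je.

S -> j | Nj | jhS; N -> e | j | eN | eP | ePN; P -> e | je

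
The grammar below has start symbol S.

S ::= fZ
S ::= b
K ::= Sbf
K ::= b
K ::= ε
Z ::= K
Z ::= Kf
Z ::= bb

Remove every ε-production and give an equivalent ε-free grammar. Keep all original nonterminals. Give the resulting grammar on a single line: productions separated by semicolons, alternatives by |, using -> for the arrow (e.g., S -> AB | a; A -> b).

Nullable set: {K, Z}.
S -> fZ: Z nullable, giving f | fZ.
Drop K -> ε.
Z -> K: K nullable, giving K.
Z -> Kf: K nullable, giving Kf | f.
Unchanged (no nullable symbols): S -> b; K -> Sbf; K -> b; Z -> bb.

S -> b | f | fZ; K -> b | Sbf; Z -> K | f | Kf | bb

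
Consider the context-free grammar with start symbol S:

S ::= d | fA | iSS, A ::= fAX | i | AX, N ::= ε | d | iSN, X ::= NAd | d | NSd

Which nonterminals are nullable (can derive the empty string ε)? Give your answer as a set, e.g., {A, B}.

{N}

Directly nullable (have an ε-rule): {N}.
Not nullable: A, S, X — each has a terminal in every rule's right-hand side or depends on a non-nullable symbol.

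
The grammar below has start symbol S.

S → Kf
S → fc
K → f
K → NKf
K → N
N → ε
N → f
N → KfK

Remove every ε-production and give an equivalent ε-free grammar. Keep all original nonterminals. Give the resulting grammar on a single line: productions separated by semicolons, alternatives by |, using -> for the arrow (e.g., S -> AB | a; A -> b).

S -> f | Kf | fc; K -> N | f | Kf | Nf | NKf; N -> f | Kf | fK | KfK

Nullable set: {K, N}.
S -> Kf: K nullable, giving Kf | f.
K -> N: N nullable, giving N.
K -> NKf: N, K nullable, giving Kf | NKf | Nf | f.
Drop N -> ε.
N -> KfK: K, K nullable, giving Kf | KfK | f | fK.
Unchanged (no nullable symbols): S -> fc; K -> f; N -> f.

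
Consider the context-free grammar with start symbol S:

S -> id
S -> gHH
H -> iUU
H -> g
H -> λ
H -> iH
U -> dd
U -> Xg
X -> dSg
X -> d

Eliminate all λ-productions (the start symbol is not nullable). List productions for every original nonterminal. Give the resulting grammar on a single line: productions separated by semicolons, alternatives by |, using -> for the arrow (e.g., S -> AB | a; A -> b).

Nullable set: {H}.
S -> gHH: H, H nullable, giving g | gH | gHH.
Drop H -> λ.
H -> iH: H nullable, giving i | iH.
Unchanged (no nullable symbols): S -> id; H -> g; H -> iUU; U -> Xg; U -> dd; X -> d; X -> dSg.

S -> g | gH | id | gHH; H -> g | i | iH | iUU; U -> Xg | dd; X -> d | dSg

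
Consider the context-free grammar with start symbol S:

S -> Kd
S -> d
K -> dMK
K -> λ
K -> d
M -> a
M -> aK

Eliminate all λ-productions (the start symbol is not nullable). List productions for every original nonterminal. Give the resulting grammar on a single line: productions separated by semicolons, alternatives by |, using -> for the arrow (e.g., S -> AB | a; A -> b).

Nullable set: {K}.
S -> Kd: K nullable, giving Kd | d.
Drop K -> λ.
K -> dMK: K nullable, giving dM | dMK.
M -> aK: K nullable, giving a | aK.
Unchanged (no nullable symbols): S -> d; K -> d; M -> a.

S -> d | Kd; K -> d | dM | dMK; M -> a | aK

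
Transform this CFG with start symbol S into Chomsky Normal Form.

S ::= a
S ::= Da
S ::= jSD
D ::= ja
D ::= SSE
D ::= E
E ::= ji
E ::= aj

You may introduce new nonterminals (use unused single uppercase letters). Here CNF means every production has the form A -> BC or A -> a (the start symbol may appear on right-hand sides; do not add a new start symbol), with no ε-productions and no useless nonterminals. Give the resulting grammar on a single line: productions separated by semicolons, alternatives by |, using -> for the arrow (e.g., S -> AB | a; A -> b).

S -> a | BG | DA; A -> a; B -> j; C -> i; D -> AB | BA | BC | SF; E -> AB | BC; F -> SE; G -> SD

No ε-productions.
After unit-elimination: S -> a | Da | jSD; D -> aj | ja | ji | SSE; E -> aj | ji.
TERM: introduce A -> a, C -> i, B -> j and substitute in every rule of length ≥2.
BIN: D -> SSE becomes D -> SF, F -> SE; S -> BSD becomes S -> BG, G -> SD.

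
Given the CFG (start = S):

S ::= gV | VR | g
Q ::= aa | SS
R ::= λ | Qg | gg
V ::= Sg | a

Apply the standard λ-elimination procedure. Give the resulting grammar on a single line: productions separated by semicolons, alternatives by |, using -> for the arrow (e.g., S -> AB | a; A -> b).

S -> V | g | VR | gV; Q -> SS | aa; R -> Qg | gg; V -> a | Sg

Nullable set: {R}.
S -> VR: R nullable, giving V | VR.
Drop R -> λ.
Unchanged (no nullable symbols): S -> g; S -> gV; Q -> SS; Q -> aa; R -> Qg; R -> gg; V -> Sg; V -> a.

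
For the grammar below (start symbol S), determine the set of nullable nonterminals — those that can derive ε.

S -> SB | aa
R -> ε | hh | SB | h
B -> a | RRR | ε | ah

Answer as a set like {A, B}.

{B, R}

Directly nullable (have an ε-rule): {B, R}.
Not nullable: S — each has a terminal in every rule's right-hand side or depends on a non-nullable symbol.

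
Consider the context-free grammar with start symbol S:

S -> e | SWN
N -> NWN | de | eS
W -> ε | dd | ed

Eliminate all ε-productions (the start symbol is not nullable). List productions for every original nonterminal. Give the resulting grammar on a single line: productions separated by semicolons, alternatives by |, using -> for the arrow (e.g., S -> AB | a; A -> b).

S -> e | SN | SWN; N -> NN | de | eS | NWN; W -> dd | ed

Nullable set: {W}.
S -> SWN: W nullable, giving SN | SWN.
N -> NWN: W nullable, giving NN | NWN.
Drop W -> ε.
Unchanged (no nullable symbols): S -> e; N -> de; N -> eS; W -> dd; W -> ed.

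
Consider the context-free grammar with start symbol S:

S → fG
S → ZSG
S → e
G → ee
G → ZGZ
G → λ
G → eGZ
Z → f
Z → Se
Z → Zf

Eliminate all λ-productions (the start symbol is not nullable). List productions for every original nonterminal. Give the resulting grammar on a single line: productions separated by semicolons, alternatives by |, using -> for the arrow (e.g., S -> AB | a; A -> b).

Nullable set: {G}.
S -> ZSG: G nullable, giving ZS | ZSG.
S -> fG: G nullable, giving f | fG.
Drop G -> λ.
G -> ZGZ: G nullable, giving ZGZ | ZZ.
G -> eGZ: G nullable, giving eGZ | eZ.
Unchanged (no nullable symbols): S -> e; G -> ee; Z -> Se; Z -> Zf; Z -> f.

S -> e | f | ZS | fG | ZSG; G -> ZZ | eZ | ee | ZGZ | eGZ; Z -> f | Se | Zf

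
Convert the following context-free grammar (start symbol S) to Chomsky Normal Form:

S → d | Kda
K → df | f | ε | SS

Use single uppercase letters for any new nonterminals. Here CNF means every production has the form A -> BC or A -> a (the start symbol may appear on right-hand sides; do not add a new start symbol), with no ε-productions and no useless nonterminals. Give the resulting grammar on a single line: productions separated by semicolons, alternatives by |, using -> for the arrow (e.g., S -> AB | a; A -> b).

S -> d | AC | KD; A -> d; B -> f; C -> a; D -> AC; K -> f | AB | SS

Nullable: {K}; after ε-elimination: S -> d | da | Kda; K -> f | SS | df.
No unit productions to eliminate.
TERM: introduce C -> a, A -> d, B -> f and substitute in every rule of length ≥2.
BIN: S -> KAC becomes S -> KD, D -> AC.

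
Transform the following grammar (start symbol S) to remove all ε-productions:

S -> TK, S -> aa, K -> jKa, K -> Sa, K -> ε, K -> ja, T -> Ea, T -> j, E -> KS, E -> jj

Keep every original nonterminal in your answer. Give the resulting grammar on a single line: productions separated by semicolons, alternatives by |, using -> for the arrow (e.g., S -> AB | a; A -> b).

S -> T | TK | aa; E -> S | KS | jj; K -> Sa | ja | jKa; T -> j | Ea

Nullable set: {K}.
S -> TK: K nullable, giving T | TK.
E -> KS: K nullable, giving KS | S.
Drop K -> ε.
K -> jKa: K nullable, giving jKa | ja.
Unchanged (no nullable symbols): S -> aa; E -> jj; K -> Sa; K -> ja; T -> Ea; T -> j.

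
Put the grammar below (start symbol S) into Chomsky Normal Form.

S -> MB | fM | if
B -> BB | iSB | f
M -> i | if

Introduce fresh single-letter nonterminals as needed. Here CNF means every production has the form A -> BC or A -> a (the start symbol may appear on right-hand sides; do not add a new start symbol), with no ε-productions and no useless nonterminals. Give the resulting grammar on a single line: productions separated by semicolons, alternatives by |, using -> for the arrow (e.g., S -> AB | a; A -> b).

S -> AC | CM | MB; A -> i; B -> f | AD | BB; C -> f; D -> SB; M -> i | AC

No ε-productions.
No unit productions to eliminate.
TERM: introduce C -> f, A -> i and substitute in every rule of length ≥2.
BIN: B -> ASB becomes B -> AD, D -> SB.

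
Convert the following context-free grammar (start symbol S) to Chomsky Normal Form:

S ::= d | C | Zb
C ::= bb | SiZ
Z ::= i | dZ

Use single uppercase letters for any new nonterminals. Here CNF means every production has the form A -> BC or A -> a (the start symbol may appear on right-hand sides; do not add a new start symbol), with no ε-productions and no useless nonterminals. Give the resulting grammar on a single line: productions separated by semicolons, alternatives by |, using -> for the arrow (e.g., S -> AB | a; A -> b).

No ε-productions.
After unit-elimination: S -> d | Zb | bb | SiZ; C -> bb | SiZ; Z -> i | dZ.
TERM: introduce B -> b, D -> d, A -> i and substitute in every rule of length ≥2.
BIN: C -> SAZ becomes C -> SE, E -> AZ; S -> SAZ becomes S -> SF, F -> AZ.
Drop unreachable/unproductive: C.

S -> d | BB | SF | ZB; A -> i; B -> b; D -> d; F -> AZ; Z -> i | DZ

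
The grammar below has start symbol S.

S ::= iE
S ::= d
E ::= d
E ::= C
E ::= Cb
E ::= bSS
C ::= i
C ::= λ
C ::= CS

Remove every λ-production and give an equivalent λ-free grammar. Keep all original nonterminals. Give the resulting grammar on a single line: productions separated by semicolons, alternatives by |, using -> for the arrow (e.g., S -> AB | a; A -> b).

Nullable set: {C, E}.
S -> iE: E nullable, giving i | iE.
Drop C -> λ.
C -> CS: C nullable, giving CS | S.
E -> C: C nullable, giving C.
E -> Cb: C nullable, giving Cb | b.
Unchanged (no nullable symbols): S -> d; C -> i; E -> bSS; E -> d.

S -> d | i | iE; C -> S | i | CS; E -> C | b | d | Cb | bSS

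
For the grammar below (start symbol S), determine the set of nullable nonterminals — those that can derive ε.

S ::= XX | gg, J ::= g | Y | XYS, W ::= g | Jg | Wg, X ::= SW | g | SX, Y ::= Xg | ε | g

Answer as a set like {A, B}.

{J, Y}

Directly nullable (have an ε-rule): {Y}.
J is nullable via J -> Y (every symbol on the right is already known nullable).
Not nullable: S, W, X — each has a terminal in every rule's right-hand side or depends on a non-nullable symbol.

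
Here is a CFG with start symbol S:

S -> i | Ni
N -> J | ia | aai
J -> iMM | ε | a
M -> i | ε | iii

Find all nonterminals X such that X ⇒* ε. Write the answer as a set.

{J, M, N}

Directly nullable (have an ε-rule): {J, M}.
N is nullable via N -> J (every symbol on the right is already known nullable).
Not nullable: S — each has a terminal in every rule's right-hand side or depends on a non-nullable symbol.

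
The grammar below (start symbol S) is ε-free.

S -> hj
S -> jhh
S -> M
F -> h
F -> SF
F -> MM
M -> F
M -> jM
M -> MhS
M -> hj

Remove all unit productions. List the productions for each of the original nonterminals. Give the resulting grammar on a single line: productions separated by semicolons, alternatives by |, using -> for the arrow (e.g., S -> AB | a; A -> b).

Unit productions: M->F, S->M.
Unit pairs (A ⇒* B via units): (M,F), (S,F), (S,M).
S: inherits non-unit rules of {F, M, S} → MM | MhS | SF | h | hj | jM | jhh.
F: inherits non-unit rules of {F} → MM | SF | h.
M: inherits non-unit rules of {F, M} → MM | MhS | SF | h | hj | jM.

S -> h | MM | SF | hj | jM | MhS | jhh; F -> h | MM | SF; M -> h | MM | SF | hj | jM | MhS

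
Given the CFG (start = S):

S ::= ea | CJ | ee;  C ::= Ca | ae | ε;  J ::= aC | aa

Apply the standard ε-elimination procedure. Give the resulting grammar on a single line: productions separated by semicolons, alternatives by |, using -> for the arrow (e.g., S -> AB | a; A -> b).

S -> J | CJ | ea | ee; C -> a | Ca | ae; J -> a | aC | aa

Nullable set: {C}.
S -> CJ: C nullable, giving CJ | J.
Drop C -> ε.
C -> Ca: C nullable, giving Ca | a.
J -> aC: C nullable, giving a | aC.
Unchanged (no nullable symbols): S -> ea; S -> ee; C -> ae; J -> aa.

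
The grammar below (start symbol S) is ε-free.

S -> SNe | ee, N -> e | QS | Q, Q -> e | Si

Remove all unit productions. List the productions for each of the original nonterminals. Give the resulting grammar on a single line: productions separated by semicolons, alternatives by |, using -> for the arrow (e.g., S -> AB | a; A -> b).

S -> ee | SNe; N -> e | QS | Si; Q -> e | Si

Unit productions: N->Q.
Unit pairs (A ⇒* B via units): (N,Q).
S: inherits non-unit rules of {S} → SNe | ee.
N: inherits non-unit rules of {N, Q} → QS | Si | e.
Q: inherits non-unit rules of {Q} → Si | e.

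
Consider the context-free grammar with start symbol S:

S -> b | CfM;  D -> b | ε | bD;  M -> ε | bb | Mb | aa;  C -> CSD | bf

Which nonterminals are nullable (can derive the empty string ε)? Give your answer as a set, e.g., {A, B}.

Directly nullable (have an ε-rule): {D, M}.
Not nullable: C, S — each has a terminal in every rule's right-hand side or depends on a non-nullable symbol.

{D, M}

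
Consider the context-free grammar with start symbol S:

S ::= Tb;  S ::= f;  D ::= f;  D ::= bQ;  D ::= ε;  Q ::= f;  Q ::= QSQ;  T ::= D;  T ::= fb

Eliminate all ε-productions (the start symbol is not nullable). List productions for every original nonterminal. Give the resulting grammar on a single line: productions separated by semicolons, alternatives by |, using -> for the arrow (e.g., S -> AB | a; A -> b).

S -> b | f | Tb; D -> f | bQ; Q -> f | QSQ; T -> D | fb

Nullable set: {D, T}.
S -> Tb: T nullable, giving Tb | b.
Drop D -> ε.
T -> D: D nullable, giving D.
Unchanged (no nullable symbols): S -> f; D -> bQ; D -> f; Q -> QSQ; Q -> f; T -> fb.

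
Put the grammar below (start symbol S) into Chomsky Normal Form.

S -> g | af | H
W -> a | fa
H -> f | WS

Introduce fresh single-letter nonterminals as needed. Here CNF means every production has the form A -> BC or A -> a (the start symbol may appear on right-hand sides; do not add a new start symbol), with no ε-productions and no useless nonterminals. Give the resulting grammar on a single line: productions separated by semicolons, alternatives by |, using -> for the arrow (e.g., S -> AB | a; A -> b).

No ε-productions.
After unit-elimination: S -> f | g | WS | af; H -> f | WS; W -> a | fa.
TERM: introduce A -> a, B -> f and substitute in every rule of length ≥2.
Drop unreachable/unproductive: H.

S -> f | g | AB | WS; A -> a; B -> f; W -> a | BA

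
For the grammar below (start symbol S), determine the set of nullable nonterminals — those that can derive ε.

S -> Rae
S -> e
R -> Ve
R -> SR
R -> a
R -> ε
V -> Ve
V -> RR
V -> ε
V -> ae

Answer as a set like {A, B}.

Directly nullable (have an ε-rule): {R, V}.
Not nullable: S — each has a terminal in every rule's right-hand side or depends on a non-nullable symbol.

{R, V}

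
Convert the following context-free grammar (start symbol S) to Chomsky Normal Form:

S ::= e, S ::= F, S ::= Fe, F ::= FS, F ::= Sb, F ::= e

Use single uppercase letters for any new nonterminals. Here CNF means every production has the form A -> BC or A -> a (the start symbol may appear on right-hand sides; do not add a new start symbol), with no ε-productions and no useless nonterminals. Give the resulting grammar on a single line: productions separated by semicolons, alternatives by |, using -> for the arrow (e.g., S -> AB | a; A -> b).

No ε-productions.
After unit-elimination: S -> e | FS | Fe | Sb; F -> e | FS | Sb.
TERM: introduce A -> b, B -> e and substitute in every rule of length ≥2.

S -> e | FB | FS | SA; A -> b; B -> e; F -> e | FS | SA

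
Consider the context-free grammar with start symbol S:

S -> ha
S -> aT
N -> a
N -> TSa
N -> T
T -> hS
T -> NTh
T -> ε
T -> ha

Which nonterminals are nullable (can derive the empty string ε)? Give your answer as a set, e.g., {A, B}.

Directly nullable (have an ε-rule): {T}.
N is nullable via N -> T (every symbol on the right is already known nullable).
Not nullable: S — each has a terminal in every rule's right-hand side or depends on a non-nullable symbol.

{N, T}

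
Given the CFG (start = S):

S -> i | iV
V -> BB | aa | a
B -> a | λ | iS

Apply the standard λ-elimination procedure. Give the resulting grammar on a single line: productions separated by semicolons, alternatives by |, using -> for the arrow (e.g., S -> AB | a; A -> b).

Nullable set: {B, V}.
S -> iV: V nullable, giving i | iV.
Drop B -> λ.
V -> BB: B, B nullable, giving B | BB.
Unchanged (no nullable symbols): S -> i; B -> a; B -> iS; V -> a; V -> aa.

S -> i | iV; B -> a | iS; V -> B | a | BB | aa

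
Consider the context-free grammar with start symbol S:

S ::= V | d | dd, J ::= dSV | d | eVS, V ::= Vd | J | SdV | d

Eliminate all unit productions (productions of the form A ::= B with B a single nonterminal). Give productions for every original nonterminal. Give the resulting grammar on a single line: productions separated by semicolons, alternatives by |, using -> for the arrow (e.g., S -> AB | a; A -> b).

Unit productions: S->V, V->J.
Unit pairs (A ⇒* B via units): (S,J), (S,V), (V,J).
S: inherits non-unit rules of {J, S, V} → SdV | Vd | d | dSV | dd | eVS.
J: inherits non-unit rules of {J} → d | dSV | eVS.
V: inherits non-unit rules of {J, V} → SdV | Vd | d | dSV | eVS.

S -> d | Vd | dd | SdV | dSV | eVS; J -> d | dSV | eVS; V -> d | Vd | SdV | dSV | eVS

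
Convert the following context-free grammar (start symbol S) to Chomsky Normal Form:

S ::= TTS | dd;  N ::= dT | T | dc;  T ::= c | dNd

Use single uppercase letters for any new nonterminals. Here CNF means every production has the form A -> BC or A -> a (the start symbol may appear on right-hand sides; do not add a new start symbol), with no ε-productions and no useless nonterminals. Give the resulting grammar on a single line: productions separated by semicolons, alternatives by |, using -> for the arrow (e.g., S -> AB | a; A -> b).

No ε-productions.
After unit-elimination: S -> dd | TTS; N -> c | dT | dc | dNd; T -> c | dNd.
TERM: introduce B -> c, A -> d and substitute in every rule of length ≥2.
BIN: N -> ANA becomes N -> AC, C -> NA; S -> TTS becomes S -> TD, D -> TS; T -> ANA becomes T -> AE, E -> NA.

S -> AA | TD; A -> d; B -> c; C -> NA; D -> TS; E -> NA; N -> c | AB | AC | AT; T -> c | AE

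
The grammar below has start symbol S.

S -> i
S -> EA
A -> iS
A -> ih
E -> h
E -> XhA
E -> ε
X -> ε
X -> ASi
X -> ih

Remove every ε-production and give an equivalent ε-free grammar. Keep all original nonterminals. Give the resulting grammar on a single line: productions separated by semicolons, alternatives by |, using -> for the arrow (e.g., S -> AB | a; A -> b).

Nullable set: {E, X}.
S -> EA: E nullable, giving A | EA.
Drop E -> ε.
E -> XhA: X nullable, giving XhA | hA.
Drop X -> ε.
Unchanged (no nullable symbols): S -> i; A -> iS; A -> ih; E -> h; X -> ASi; X -> ih.

S -> A | i | EA; A -> iS | ih; E -> h | hA | XhA; X -> ih | ASi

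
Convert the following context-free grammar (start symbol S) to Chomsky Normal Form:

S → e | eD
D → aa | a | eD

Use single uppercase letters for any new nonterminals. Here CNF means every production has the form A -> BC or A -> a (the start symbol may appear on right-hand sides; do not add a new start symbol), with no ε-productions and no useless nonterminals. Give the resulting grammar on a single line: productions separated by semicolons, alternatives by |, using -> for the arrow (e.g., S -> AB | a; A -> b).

No ε-productions.
No unit productions to eliminate.
TERM: introduce A -> a, B -> e and substitute in every rule of length ≥2.

S -> e | BD; A -> a; B -> e; D -> a | AA | BD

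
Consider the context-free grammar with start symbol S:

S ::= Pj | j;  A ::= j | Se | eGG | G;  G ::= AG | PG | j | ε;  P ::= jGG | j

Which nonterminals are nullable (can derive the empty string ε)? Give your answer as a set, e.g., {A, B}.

{A, G}

Directly nullable (have an ε-rule): {G}.
A is nullable via A -> G (every symbol on the right is already known nullable).
Not nullable: P, S — each has a terminal in every rule's right-hand side or depends on a non-nullable symbol.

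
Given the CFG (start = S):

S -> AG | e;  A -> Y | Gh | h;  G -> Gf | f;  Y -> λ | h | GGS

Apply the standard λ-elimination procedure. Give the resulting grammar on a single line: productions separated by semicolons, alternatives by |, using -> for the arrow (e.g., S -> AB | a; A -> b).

S -> G | e | AG; A -> Y | h | Gh; G -> f | Gf; Y -> h | GGS

Nullable set: {A, Y}.
S -> AG: A nullable, giving AG | G.
A -> Y: Y nullable, giving Y.
Drop Y -> λ.
Unchanged (no nullable symbols): S -> e; A -> Gh; A -> h; G -> Gf; G -> f; Y -> GGS; Y -> h.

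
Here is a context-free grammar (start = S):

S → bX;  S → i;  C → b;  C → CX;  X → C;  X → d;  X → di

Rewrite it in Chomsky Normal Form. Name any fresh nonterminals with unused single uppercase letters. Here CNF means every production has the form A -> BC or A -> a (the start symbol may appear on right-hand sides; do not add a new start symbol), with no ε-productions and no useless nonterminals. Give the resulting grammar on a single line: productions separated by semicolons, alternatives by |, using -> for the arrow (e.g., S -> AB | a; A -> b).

S -> i | AX; A -> b; B -> d; C -> b | CX; D -> i; X -> b | d | BD | CX

No ε-productions.
After unit-elimination: S -> i | bX; C -> b | CX; X -> b | d | CX | di.
TERM: introduce A -> b, B -> d, D -> i and substitute in every rule of length ≥2.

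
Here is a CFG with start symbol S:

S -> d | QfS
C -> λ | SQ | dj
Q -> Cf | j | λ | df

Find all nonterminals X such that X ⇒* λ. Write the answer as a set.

Directly nullable (have an ε-rule): {C, Q}.
Not nullable: S — each has a terminal in every rule's right-hand side or depends on a non-nullable symbol.

{C, Q}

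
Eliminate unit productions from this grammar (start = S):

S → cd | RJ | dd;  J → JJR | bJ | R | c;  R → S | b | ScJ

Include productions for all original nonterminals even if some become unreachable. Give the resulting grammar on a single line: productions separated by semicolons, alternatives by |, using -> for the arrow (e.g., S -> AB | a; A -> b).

Unit productions: J->R, R->S.
Unit pairs (A ⇒* B via units): (J,R), (J,S), (R,S).
S: inherits non-unit rules of {S} → RJ | cd | dd.
J: inherits non-unit rules of {J, R, S} → JJR | RJ | ScJ | b | bJ | c | cd | dd.
R: inherits non-unit rules of {R, S} → RJ | ScJ | b | cd | dd.

S -> RJ | cd | dd; J -> b | c | RJ | bJ | cd | dd | JJR | ScJ; R -> b | RJ | cd | dd | ScJ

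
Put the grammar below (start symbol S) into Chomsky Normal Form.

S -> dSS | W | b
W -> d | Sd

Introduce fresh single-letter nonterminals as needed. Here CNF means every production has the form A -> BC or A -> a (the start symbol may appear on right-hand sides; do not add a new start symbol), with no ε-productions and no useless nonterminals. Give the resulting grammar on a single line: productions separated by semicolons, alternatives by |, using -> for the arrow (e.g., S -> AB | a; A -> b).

S -> b | d | AB | SA; A -> d; B -> SS

No ε-productions.
After unit-elimination: S -> b | d | Sd | dSS; W -> d | Sd.
TERM: introduce A -> d and substitute in every rule of length ≥2.
BIN: S -> ASS becomes S -> AB, B -> SS.
Drop unreachable/unproductive: W.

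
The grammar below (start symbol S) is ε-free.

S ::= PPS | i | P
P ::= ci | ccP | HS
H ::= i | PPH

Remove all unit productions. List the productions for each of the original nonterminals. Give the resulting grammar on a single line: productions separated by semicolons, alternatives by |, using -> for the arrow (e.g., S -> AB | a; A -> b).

S -> i | HS | ci | PPS | ccP; H -> i | PPH; P -> HS | ci | ccP

Unit productions: S->P.
Unit pairs (A ⇒* B via units): (S,P).
S: inherits non-unit rules of {P, S} → HS | PPS | ccP | ci | i.
H: inherits non-unit rules of {H} → PPH | i.
P: inherits non-unit rules of {P} → HS | ccP | ci.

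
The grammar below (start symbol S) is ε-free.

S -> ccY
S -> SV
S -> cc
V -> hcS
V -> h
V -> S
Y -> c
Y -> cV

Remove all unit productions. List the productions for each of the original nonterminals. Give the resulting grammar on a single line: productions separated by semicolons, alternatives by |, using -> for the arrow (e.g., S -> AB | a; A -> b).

Unit productions: V->S.
Unit pairs (A ⇒* B via units): (V,S).
S: inherits non-unit rules of {S} → SV | cc | ccY.
V: inherits non-unit rules of {S, V} → SV | cc | ccY | h | hcS.
Y: inherits non-unit rules of {Y} → c | cV.

S -> SV | cc | ccY; V -> h | SV | cc | ccY | hcS; Y -> c | cV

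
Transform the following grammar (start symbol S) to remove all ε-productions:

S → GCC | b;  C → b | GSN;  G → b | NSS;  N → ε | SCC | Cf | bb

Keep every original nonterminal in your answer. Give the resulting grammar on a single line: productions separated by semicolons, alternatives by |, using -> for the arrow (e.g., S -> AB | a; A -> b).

S -> b | GCC; C -> b | GS | GSN; G -> b | SS | NSS; N -> Cf | bb | SCC

Nullable set: {N}.
C -> GSN: N nullable, giving GS | GSN.
G -> NSS: N nullable, giving NSS | SS.
Drop N -> ε.
Unchanged (no nullable symbols): S -> GCC; S -> b; C -> b; G -> b; N -> Cf; N -> SCC; N -> bb.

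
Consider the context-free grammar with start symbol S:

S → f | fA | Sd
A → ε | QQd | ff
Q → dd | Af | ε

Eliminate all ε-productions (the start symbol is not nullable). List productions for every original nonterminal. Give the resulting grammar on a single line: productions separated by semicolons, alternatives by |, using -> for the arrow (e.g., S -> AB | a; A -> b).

Nullable set: {A, Q}.
S -> fA: A nullable, giving f | fA.
Drop A -> ε.
A -> QQd: Q, Q nullable, giving QQd | Qd | d.
Drop Q -> ε.
Q -> Af: A nullable, giving Af | f.
Unchanged (no nullable symbols): S -> Sd; S -> f; A -> ff; Q -> dd.

S -> f | Sd | fA; A -> d | Qd | ff | QQd; Q -> f | Af | dd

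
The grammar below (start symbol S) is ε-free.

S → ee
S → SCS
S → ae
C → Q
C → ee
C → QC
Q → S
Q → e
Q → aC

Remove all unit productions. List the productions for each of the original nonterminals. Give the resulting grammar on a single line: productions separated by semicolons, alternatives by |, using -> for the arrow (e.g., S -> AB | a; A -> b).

S -> ae | ee | SCS; C -> e | QC | aC | ae | ee | SCS; Q -> e | aC | ae | ee | SCS

Unit productions: C->Q, Q->S.
Unit pairs (A ⇒* B via units): (C,Q), (C,S), (Q,S).
S: inherits non-unit rules of {S} → SCS | ae | ee.
C: inherits non-unit rules of {C, Q, S} → QC | SCS | aC | ae | e | ee.
Q: inherits non-unit rules of {Q, S} → SCS | aC | ae | e | ee.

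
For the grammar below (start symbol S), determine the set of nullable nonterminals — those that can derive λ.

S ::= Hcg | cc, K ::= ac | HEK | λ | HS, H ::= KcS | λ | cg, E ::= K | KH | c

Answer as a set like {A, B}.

{E, H, K}

Directly nullable (have an ε-rule): {H, K}.
E is nullable via E -> K (every symbol on the right is already known nullable).
Not nullable: S — each has a terminal in every rule's right-hand side or depends on a non-nullable symbol.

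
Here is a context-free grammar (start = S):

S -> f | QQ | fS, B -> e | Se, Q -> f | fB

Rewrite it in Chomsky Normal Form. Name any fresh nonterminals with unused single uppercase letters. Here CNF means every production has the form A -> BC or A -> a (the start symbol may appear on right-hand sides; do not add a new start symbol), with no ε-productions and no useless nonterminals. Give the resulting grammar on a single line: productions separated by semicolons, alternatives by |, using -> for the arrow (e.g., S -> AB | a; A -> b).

S -> f | CS | QQ; A -> e; B -> e | SA; C -> f; Q -> f | CB

No ε-productions.
No unit productions to eliminate.
TERM: introduce A -> e, C -> f and substitute in every rule of length ≥2.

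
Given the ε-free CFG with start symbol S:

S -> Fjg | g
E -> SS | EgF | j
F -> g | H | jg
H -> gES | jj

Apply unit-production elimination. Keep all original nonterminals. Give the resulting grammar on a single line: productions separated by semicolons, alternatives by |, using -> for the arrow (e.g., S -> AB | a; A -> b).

S -> g | Fjg; E -> j | SS | EgF; F -> g | jg | jj | gES; H -> jj | gES

Unit productions: F->H.
Unit pairs (A ⇒* B via units): (F,H).
S: inherits non-unit rules of {S} → Fjg | g.
E: inherits non-unit rules of {E} → EgF | SS | j.
F: inherits non-unit rules of {F, H} → g | gES | jg | jj.
H: inherits non-unit rules of {H} → gES | jj.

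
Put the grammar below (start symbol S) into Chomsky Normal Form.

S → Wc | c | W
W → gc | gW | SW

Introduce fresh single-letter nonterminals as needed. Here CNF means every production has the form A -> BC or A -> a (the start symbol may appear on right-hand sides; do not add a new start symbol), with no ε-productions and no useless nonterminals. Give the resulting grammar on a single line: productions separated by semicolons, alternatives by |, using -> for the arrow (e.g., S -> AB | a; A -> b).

S -> c | BA | BW | SW | WA; A -> c; B -> g; W -> BA | BW | SW

No ε-productions.
After unit-elimination: S -> c | SW | Wc | gW | gc; W -> SW | gW | gc.
TERM: introduce A -> c, B -> g and substitute in every rule of length ≥2.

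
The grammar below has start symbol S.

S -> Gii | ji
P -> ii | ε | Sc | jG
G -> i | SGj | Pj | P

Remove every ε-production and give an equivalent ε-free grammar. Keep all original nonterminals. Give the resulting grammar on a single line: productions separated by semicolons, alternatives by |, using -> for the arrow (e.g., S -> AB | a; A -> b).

Nullable set: {G, P}.
S -> Gii: G nullable, giving Gii | ii.
G -> P: P nullable, giving P.
G -> Pj: P nullable, giving Pj | j.
G -> SGj: G nullable, giving SGj | Sj.
Drop P -> ε.
P -> jG: G nullable, giving j | jG.
Unchanged (no nullable symbols): S -> ji; G -> i; P -> Sc; P -> ii.

S -> ii | ji | Gii; G -> P | i | j | Pj | Sj | SGj; P -> j | Sc | ii | jG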